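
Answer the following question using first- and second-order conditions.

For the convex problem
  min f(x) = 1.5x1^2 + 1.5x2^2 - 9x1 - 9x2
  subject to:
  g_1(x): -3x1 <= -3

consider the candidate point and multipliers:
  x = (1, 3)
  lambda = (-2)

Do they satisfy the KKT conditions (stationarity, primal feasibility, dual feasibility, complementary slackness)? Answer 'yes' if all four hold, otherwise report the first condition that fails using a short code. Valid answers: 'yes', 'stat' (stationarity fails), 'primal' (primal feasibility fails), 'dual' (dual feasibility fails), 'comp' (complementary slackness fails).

Gradient of f: grad f(x) = Q x + c = (-6, 0)
Constraint values g_i(x) = a_i^T x - b_i:
  g_1((1, 3)) = 0
Stationarity residual: grad f(x) + sum_i lambda_i a_i = (0, 0)
  -> stationarity OK
Primal feasibility (all g_i <= 0): OK
Dual feasibility (all lambda_i >= 0): FAILS
Complementary slackness (lambda_i * g_i(x) = 0 for all i): OK

Verdict: the first failing condition is dual_feasibility -> dual.

dual


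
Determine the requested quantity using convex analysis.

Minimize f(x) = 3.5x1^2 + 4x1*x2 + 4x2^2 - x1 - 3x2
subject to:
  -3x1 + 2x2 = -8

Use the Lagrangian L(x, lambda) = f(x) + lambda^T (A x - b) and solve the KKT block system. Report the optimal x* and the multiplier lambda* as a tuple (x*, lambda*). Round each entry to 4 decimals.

Form the Lagrangian:
  L(x, lambda) = (1/2) x^T Q x + c^T x + lambda^T (A x - b)
Stationarity (grad_x L = 0): Q x + c + A^T lambda = 0.
Primal feasibility: A x = b.

This gives the KKT block system:
  [ Q   A^T ] [ x     ]   [-c ]
  [ A    0  ] [ lambda ] = [ b ]

Solving the linear system:
  x*      = (1.8784, -1.1824)
  lambda* = (2.473)
  f(x*)   = 10.7264

x* = (1.8784, -1.1824), lambda* = (2.473)


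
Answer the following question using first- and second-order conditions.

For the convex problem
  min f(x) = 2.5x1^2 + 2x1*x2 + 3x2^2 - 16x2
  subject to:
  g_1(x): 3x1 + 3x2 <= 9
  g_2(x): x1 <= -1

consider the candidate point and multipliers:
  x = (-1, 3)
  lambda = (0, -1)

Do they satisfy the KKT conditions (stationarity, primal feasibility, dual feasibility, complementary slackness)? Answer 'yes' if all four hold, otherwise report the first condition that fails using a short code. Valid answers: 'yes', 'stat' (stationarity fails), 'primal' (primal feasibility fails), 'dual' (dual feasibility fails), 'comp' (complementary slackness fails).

Gradient of f: grad f(x) = Q x + c = (1, 0)
Constraint values g_i(x) = a_i^T x - b_i:
  g_1((-1, 3)) = -3
  g_2((-1, 3)) = 0
Stationarity residual: grad f(x) + sum_i lambda_i a_i = (0, 0)
  -> stationarity OK
Primal feasibility (all g_i <= 0): OK
Dual feasibility (all lambda_i >= 0): FAILS
Complementary slackness (lambda_i * g_i(x) = 0 for all i): OK

Verdict: the first failing condition is dual_feasibility -> dual.

dual


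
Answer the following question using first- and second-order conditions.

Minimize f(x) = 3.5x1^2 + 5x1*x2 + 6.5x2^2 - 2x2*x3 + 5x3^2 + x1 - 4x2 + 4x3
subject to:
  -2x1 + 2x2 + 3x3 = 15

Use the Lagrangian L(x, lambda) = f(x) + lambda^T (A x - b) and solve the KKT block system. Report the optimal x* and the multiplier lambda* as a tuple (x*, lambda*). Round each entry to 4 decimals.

Form the Lagrangian:
  L(x, lambda) = (1/2) x^T Q x + c^T x + lambda^T (A x - b)
Stationarity (grad_x L = 0): Q x + c + A^T lambda = 0.
Primal feasibility: A x = b.

This gives the KKT block system:
  [ Q   A^T ] [ x     ]   [-c ]
  [ A    0  ] [ lambda ] = [ b ]

Solving the linear system:
  x*      = (-3.0721, 2.3674, 1.3737)
  lambda* = (-4.334)
  f(x*)   = 28.9814

x* = (-3.0721, 2.3674, 1.3737), lambda* = (-4.334)


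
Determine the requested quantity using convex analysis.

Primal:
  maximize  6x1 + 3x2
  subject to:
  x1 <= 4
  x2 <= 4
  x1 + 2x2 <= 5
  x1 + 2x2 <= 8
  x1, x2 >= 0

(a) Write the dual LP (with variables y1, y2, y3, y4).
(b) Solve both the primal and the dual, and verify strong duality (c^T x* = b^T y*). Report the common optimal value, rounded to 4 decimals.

The standard primal-dual pair for 'max c^T x s.t. A x <= b, x >= 0' is:
  Dual:  min b^T y  s.t.  A^T y >= c,  y >= 0.

So the dual LP is:
  minimize  4y1 + 4y2 + 5y3 + 8y4
  subject to:
    y1 + y3 + y4 >= 6
    y2 + 2y3 + 2y4 >= 3
    y1, y2, y3, y4 >= 0

Solving the primal: x* = (4, 0.5).
  primal value c^T x* = 25.5.
Solving the dual: y* = (4.5, 0, 1.5, 0).
  dual value b^T y* = 25.5.
Strong duality: c^T x* = b^T y*. Confirmed.

25.5


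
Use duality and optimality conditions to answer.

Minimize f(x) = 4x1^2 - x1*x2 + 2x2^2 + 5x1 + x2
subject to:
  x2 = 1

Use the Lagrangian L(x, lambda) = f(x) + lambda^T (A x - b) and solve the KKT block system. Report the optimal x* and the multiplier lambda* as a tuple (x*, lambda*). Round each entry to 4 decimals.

Form the Lagrangian:
  L(x, lambda) = (1/2) x^T Q x + c^T x + lambda^T (A x - b)
Stationarity (grad_x L = 0): Q x + c + A^T lambda = 0.
Primal feasibility: A x = b.

This gives the KKT block system:
  [ Q   A^T ] [ x     ]   [-c ]
  [ A    0  ] [ lambda ] = [ b ]

Solving the linear system:
  x*      = (-0.5, 1)
  lambda* = (-5.5)
  f(x*)   = 2

x* = (-0.5, 1), lambda* = (-5.5)


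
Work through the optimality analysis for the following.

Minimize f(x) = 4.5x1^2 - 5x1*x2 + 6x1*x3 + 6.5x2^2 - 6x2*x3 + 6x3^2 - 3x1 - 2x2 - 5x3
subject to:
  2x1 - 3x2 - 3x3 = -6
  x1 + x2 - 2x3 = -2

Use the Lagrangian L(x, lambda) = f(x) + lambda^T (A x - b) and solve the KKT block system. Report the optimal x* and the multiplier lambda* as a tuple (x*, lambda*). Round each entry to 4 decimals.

Form the Lagrangian:
  L(x, lambda) = (1/2) x^T Q x + c^T x + lambda^T (A x - b)
Stationarity (grad_x L = 0): Q x + c + A^T lambda = 0.
Primal feasibility: A x = b.

This gives the KKT block system:
  [ Q   A^T ] [ x     ]   [-c ]
  [ A    0  ] [ lambda ] = [ b ]

Solving the linear system:
  x*      = (-0.3059, 0.6327, 1.1634)
  lambda* = (0.5419, 0.852)
  f(x*)   = -0.6047

x* = (-0.3059, 0.6327, 1.1634), lambda* = (0.5419, 0.852)


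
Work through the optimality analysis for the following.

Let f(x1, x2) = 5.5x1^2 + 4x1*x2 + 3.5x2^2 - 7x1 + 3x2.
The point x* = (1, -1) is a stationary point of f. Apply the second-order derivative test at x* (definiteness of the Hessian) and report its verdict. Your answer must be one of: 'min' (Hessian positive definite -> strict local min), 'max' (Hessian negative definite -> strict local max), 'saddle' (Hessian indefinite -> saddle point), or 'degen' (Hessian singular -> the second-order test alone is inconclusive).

Compute the Hessian H = grad^2 f:
  H = [[11, 4], [4, 7]]
Verify stationarity: grad f(x*) = H x* + g = (0, 0).
Eigenvalues of H: 4.5279, 13.4721.
Both eigenvalues > 0, so H is positive definite -> x* is a strict local min.

min


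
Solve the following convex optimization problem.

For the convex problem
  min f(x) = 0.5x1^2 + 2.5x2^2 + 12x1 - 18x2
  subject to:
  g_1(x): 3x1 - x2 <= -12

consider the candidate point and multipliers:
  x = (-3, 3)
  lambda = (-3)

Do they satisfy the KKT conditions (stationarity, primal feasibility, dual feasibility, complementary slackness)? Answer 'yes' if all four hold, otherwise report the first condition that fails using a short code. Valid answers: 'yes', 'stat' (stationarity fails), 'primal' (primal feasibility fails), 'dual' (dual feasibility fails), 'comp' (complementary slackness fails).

Gradient of f: grad f(x) = Q x + c = (9, -3)
Constraint values g_i(x) = a_i^T x - b_i:
  g_1((-3, 3)) = 0
Stationarity residual: grad f(x) + sum_i lambda_i a_i = (0, 0)
  -> stationarity OK
Primal feasibility (all g_i <= 0): OK
Dual feasibility (all lambda_i >= 0): FAILS
Complementary slackness (lambda_i * g_i(x) = 0 for all i): OK

Verdict: the first failing condition is dual_feasibility -> dual.

dual


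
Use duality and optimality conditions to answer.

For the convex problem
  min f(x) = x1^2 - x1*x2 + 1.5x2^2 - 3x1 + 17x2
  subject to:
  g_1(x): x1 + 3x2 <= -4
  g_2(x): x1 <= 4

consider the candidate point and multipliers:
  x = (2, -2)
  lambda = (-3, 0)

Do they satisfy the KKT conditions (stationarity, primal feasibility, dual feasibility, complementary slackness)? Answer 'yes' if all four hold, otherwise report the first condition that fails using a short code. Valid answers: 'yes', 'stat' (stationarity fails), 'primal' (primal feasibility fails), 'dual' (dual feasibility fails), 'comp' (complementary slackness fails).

Gradient of f: grad f(x) = Q x + c = (3, 9)
Constraint values g_i(x) = a_i^T x - b_i:
  g_1((2, -2)) = 0
  g_2((2, -2)) = -2
Stationarity residual: grad f(x) + sum_i lambda_i a_i = (0, 0)
  -> stationarity OK
Primal feasibility (all g_i <= 0): OK
Dual feasibility (all lambda_i >= 0): FAILS
Complementary slackness (lambda_i * g_i(x) = 0 for all i): OK

Verdict: the first failing condition is dual_feasibility -> dual.

dual


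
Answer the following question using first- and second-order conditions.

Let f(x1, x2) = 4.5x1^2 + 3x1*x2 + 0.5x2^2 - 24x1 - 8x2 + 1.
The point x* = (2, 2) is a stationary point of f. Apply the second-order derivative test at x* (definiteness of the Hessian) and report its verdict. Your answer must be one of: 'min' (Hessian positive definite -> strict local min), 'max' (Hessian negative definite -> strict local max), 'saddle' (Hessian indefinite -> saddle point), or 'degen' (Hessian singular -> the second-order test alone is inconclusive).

Compute the Hessian H = grad^2 f:
  H = [[9, 3], [3, 1]]
Verify stationarity: grad f(x*) = H x* + g = (0, 0).
Eigenvalues of H: 0, 10.
H has a zero eigenvalue (singular; positive semidefinite but not definite), so H is neither positive definite, negative definite, nor indefinite. The second-order test alone is inconclusive -> degen.
(Indeed, f is constant along the null direction of H through x*, so x* is not a strict local extremum.)

degen


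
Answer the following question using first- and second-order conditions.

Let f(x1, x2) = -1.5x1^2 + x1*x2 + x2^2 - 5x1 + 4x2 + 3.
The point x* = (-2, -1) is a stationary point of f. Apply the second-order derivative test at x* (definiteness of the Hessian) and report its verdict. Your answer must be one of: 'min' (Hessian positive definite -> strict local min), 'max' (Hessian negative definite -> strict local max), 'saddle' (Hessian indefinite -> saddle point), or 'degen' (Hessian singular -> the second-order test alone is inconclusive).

Compute the Hessian H = grad^2 f:
  H = [[-3, 1], [1, 2]]
Verify stationarity: grad f(x*) = H x* + g = (0, 0).
Eigenvalues of H: -3.1926, 2.1926.
Eigenvalues have mixed signs, so H is indefinite -> x* is a saddle point.

saddle


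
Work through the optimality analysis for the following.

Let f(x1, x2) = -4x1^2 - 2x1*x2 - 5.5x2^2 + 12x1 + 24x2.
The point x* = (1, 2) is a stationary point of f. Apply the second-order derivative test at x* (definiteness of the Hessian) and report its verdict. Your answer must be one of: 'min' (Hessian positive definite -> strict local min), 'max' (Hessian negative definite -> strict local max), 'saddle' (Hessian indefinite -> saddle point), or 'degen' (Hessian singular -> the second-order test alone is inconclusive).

Compute the Hessian H = grad^2 f:
  H = [[-8, -2], [-2, -11]]
Verify stationarity: grad f(x*) = H x* + g = (0, 0).
Eigenvalues of H: -12, -7.
Both eigenvalues < 0, so H is negative definite -> x* is a strict local max.

max


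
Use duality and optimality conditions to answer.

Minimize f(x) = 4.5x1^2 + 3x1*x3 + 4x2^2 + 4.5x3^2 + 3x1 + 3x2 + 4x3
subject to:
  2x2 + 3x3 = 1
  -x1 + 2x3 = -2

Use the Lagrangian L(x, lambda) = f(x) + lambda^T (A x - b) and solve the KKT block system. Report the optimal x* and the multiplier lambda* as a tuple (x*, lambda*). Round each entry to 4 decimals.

Form the Lagrangian:
  L(x, lambda) = (1/2) x^T Q x + c^T x + lambda^T (A x - b)
Stationarity (grad_x L = 0): Q x + c + A^T lambda = 0.
Primal feasibility: A x = b.

This gives the KKT block system:
  [ Q   A^T ] [ x     ]   [-c ]
  [ A    0  ] [ lambda ] = [ b ]

Solving the linear system:
  x*      = (0.8933, 1.33, -0.5533)
  lambda* = (-6.82, 9.38)
  f(x*)   = 15.0183

x* = (0.8933, 1.33, -0.5533), lambda* = (-6.82, 9.38)


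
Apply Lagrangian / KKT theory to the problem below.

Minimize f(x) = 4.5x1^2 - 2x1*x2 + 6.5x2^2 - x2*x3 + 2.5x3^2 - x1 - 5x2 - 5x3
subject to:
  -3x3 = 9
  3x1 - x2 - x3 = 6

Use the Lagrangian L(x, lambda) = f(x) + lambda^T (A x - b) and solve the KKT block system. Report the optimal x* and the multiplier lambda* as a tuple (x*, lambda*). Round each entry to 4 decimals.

Form the Lagrangian:
  L(x, lambda) = (1/2) x^T Q x + c^T x + lambda^T (A x - b)
Stationarity (grad_x L = 0): Q x + c + A^T lambda = 0.
Primal feasibility: A x = b.

This gives the KKT block system:
  [ Q   A^T ] [ x     ]   [-c ]
  [ A    0  ] [ lambda ] = [ b ]

Solving the linear system:
  x*      = (1.0351, 0.1053, -3)
  lambda* = (-5.8012, -2.7018)
  f(x*)   = 40.9298

x* = (1.0351, 0.1053, -3), lambda* = (-5.8012, -2.7018)


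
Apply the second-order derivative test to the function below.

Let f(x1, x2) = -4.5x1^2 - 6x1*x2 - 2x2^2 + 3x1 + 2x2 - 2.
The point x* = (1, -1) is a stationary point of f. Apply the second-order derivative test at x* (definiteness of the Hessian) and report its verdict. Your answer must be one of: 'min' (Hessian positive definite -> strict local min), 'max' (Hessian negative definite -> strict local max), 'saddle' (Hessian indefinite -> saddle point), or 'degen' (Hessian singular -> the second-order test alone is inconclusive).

Compute the Hessian H = grad^2 f:
  H = [[-9, -6], [-6, -4]]
Verify stationarity: grad f(x*) = H x* + g = (0, 0).
Eigenvalues of H: -13, 0.
H has a zero eigenvalue (singular; negative semidefinite but not definite), so H is neither positive definite, negative definite, nor indefinite. The second-order test alone is inconclusive -> degen.
(Indeed, f is constant along the null direction of H through x*, so x* is not a strict local extremum.)

degen


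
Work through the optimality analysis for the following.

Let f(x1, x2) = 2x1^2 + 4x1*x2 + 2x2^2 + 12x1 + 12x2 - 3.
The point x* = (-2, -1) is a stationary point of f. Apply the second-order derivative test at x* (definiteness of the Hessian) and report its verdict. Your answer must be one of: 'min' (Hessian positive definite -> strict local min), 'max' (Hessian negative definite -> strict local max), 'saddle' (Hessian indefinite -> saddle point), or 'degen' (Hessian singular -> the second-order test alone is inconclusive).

Compute the Hessian H = grad^2 f:
  H = [[4, 4], [4, 4]]
Verify stationarity: grad f(x*) = H x* + g = (0, 0).
Eigenvalues of H: 0, 8.
H has a zero eigenvalue (singular; positive semidefinite but not definite), so H is neither positive definite, negative definite, nor indefinite. The second-order test alone is inconclusive -> degen.
(Indeed, f is constant along the null direction of H through x*, so x* is not a strict local extremum.)

degen


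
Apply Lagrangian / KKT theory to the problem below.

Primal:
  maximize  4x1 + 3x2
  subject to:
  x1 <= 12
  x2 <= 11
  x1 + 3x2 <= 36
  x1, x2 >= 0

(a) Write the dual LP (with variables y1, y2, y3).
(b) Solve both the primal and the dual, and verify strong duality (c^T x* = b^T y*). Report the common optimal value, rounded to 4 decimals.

The standard primal-dual pair for 'max c^T x s.t. A x <= b, x >= 0' is:
  Dual:  min b^T y  s.t.  A^T y >= c,  y >= 0.

So the dual LP is:
  minimize  12y1 + 11y2 + 36y3
  subject to:
    y1 + y3 >= 4
    y2 + 3y3 >= 3
    y1, y2, y3 >= 0

Solving the primal: x* = (12, 8).
  primal value c^T x* = 72.
Solving the dual: y* = (3, 0, 1).
  dual value b^T y* = 72.
Strong duality: c^T x* = b^T y*. Confirmed.

72


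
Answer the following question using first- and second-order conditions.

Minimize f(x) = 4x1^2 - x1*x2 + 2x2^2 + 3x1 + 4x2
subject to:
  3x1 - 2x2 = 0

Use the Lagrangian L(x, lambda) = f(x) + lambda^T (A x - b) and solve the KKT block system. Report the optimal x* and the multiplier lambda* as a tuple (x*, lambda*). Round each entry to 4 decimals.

Form the Lagrangian:
  L(x, lambda) = (1/2) x^T Q x + c^T x + lambda^T (A x - b)
Stationarity (grad_x L = 0): Q x + c + A^T lambda = 0.
Primal feasibility: A x = b.

This gives the KKT block system:
  [ Q   A^T ] [ x     ]   [-c ]
  [ A    0  ] [ lambda ] = [ b ]

Solving the linear system:
  x*      = (-0.6429, -0.9643)
  lambda* = (0.3929)
  f(x*)   = -2.8929

x* = (-0.6429, -0.9643), lambda* = (0.3929)


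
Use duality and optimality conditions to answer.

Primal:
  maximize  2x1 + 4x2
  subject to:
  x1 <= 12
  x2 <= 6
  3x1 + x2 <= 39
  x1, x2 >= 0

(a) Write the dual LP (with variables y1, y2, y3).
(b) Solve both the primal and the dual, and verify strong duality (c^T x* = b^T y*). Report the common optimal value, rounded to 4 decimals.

The standard primal-dual pair for 'max c^T x s.t. A x <= b, x >= 0' is:
  Dual:  min b^T y  s.t.  A^T y >= c,  y >= 0.

So the dual LP is:
  minimize  12y1 + 6y2 + 39y3
  subject to:
    y1 + 3y3 >= 2
    y2 + y3 >= 4
    y1, y2, y3 >= 0

Solving the primal: x* = (11, 6).
  primal value c^T x* = 46.
Solving the dual: y* = (0, 3.3333, 0.6667).
  dual value b^T y* = 46.
Strong duality: c^T x* = b^T y*. Confirmed.

46


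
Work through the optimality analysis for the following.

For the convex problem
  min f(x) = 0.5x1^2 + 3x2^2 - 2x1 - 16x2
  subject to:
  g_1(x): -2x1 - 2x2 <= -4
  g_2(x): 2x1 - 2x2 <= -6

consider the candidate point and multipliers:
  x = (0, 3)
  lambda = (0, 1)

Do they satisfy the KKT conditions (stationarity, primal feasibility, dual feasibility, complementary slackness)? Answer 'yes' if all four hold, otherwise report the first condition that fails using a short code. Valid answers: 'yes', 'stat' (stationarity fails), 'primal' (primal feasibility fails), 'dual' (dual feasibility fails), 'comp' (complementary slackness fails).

Gradient of f: grad f(x) = Q x + c = (-2, 2)
Constraint values g_i(x) = a_i^T x - b_i:
  g_1((0, 3)) = -2
  g_2((0, 3)) = 0
Stationarity residual: grad f(x) + sum_i lambda_i a_i = (0, 0)
  -> stationarity OK
Primal feasibility (all g_i <= 0): OK
Dual feasibility (all lambda_i >= 0): OK
Complementary slackness (lambda_i * g_i(x) = 0 for all i): OK

Verdict: yes, KKT holds.

yes


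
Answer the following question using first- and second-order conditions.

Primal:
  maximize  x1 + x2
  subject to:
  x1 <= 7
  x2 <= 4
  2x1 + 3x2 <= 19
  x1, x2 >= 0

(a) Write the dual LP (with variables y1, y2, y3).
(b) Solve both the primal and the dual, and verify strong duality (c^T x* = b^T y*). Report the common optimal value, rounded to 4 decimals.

The standard primal-dual pair for 'max c^T x s.t. A x <= b, x >= 0' is:
  Dual:  min b^T y  s.t.  A^T y >= c,  y >= 0.

So the dual LP is:
  minimize  7y1 + 4y2 + 19y3
  subject to:
    y1 + 2y3 >= 1
    y2 + 3y3 >= 1
    y1, y2, y3 >= 0

Solving the primal: x* = (7, 1.6667).
  primal value c^T x* = 8.6667.
Solving the dual: y* = (0.3333, 0, 0.3333).
  dual value b^T y* = 8.6667.
Strong duality: c^T x* = b^T y*. Confirmed.

8.6667


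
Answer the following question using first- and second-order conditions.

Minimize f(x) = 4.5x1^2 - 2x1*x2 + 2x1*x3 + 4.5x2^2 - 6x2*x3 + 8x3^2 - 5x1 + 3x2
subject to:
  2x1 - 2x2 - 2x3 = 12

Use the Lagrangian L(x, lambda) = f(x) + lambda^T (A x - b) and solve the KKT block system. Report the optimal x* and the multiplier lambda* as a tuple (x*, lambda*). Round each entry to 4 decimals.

Form the Lagrangian:
  L(x, lambda) = (1/2) x^T Q x + c^T x + lambda^T (A x - b)
Stationarity (grad_x L = 0): Q x + c + A^T lambda = 0.
Primal feasibility: A x = b.

This gives the KKT block system:
  [ Q   A^T ] [ x     ]   [-c ]
  [ A    0  ] [ lambda ] = [ b ]

Solving the linear system:
  x*      = (1.6902, -2.461, -1.8489)
  lambda* = (-5.7179)
  f(x*)   = 26.3904

x* = (1.6902, -2.461, -1.8489), lambda* = (-5.7179)


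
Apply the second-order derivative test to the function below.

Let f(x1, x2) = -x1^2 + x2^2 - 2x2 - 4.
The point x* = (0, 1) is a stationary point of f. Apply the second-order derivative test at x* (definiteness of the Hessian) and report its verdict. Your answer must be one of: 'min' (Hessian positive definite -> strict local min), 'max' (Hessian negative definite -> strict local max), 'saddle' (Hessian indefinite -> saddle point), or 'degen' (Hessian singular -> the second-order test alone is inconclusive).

Compute the Hessian H = grad^2 f:
  H = [[-2, 0], [0, 2]]
Verify stationarity: grad f(x*) = H x* + g = (0, 0).
Eigenvalues of H: -2, 2.
Eigenvalues have mixed signs, so H is indefinite -> x* is a saddle point.

saddle


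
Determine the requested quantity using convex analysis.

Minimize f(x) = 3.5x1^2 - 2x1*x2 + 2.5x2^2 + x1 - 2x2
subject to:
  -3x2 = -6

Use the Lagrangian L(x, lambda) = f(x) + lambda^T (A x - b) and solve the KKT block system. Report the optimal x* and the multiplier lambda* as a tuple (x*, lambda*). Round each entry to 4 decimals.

Form the Lagrangian:
  L(x, lambda) = (1/2) x^T Q x + c^T x + lambda^T (A x - b)
Stationarity (grad_x L = 0): Q x + c + A^T lambda = 0.
Primal feasibility: A x = b.

This gives the KKT block system:
  [ Q   A^T ] [ x     ]   [-c ]
  [ A    0  ] [ lambda ] = [ b ]

Solving the linear system:
  x*      = (0.4286, 2)
  lambda* = (2.381)
  f(x*)   = 5.3571

x* = (0.4286, 2), lambda* = (2.381)


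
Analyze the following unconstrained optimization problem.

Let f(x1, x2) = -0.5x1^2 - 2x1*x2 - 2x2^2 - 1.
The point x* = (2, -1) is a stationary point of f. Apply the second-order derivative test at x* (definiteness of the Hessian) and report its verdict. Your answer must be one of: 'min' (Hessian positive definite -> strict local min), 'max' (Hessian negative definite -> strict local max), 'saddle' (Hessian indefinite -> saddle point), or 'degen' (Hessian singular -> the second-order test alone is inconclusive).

Compute the Hessian H = grad^2 f:
  H = [[-1, -2], [-2, -4]]
Verify stationarity: grad f(x*) = H x* + g = (0, 0).
Eigenvalues of H: -5, 0.
H has a zero eigenvalue (singular; negative semidefinite but not definite), so H is neither positive definite, negative definite, nor indefinite. The second-order test alone is inconclusive -> degen.
(Indeed, f is constant along the null direction of H through x*, so x* is not a strict local extremum.)

degen


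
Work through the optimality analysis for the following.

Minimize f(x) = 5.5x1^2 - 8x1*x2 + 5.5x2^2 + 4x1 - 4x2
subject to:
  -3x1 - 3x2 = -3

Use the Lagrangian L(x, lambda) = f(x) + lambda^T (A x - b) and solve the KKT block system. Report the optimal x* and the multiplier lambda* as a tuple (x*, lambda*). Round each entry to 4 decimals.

Form the Lagrangian:
  L(x, lambda) = (1/2) x^T Q x + c^T x + lambda^T (A x - b)
Stationarity (grad_x L = 0): Q x + c + A^T lambda = 0.
Primal feasibility: A x = b.

This gives the KKT block system:
  [ Q   A^T ] [ x     ]   [-c ]
  [ A    0  ] [ lambda ] = [ b ]

Solving the linear system:
  x*      = (0.2895, 0.7105)
  lambda* = (0.5)
  f(x*)   = -0.0921

x* = (0.2895, 0.7105), lambda* = (0.5)


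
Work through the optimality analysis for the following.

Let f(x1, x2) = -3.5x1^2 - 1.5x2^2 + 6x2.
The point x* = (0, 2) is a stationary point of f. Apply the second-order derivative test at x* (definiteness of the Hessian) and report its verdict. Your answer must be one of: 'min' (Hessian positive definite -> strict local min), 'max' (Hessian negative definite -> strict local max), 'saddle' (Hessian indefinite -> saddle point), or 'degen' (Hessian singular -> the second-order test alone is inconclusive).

Compute the Hessian H = grad^2 f:
  H = [[-7, 0], [0, -3]]
Verify stationarity: grad f(x*) = H x* + g = (0, 0).
Eigenvalues of H: -7, -3.
Both eigenvalues < 0, so H is negative definite -> x* is a strict local max.

max


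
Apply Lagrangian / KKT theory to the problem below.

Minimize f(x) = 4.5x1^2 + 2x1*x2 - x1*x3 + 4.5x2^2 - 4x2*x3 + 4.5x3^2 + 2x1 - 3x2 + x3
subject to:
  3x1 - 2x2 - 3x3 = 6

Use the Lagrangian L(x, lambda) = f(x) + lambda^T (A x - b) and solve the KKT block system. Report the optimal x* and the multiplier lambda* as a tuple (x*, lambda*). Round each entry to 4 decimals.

Form the Lagrangian:
  L(x, lambda) = (1/2) x^T Q x + c^T x + lambda^T (A x - b)
Stationarity (grad_x L = 0): Q x + c + A^T lambda = 0.
Primal feasibility: A x = b.

This gives the KKT block system:
  [ Q   A^T ] [ x     ]   [-c ]
  [ A    0  ] [ lambda ] = [ b ]

Solving the linear system:
  x*      = (0.4949, -0.6929, -1.0431)
  lambda* = (-2.0371)
  f(x*)   = 7.1241

x* = (0.4949, -0.6929, -1.0431), lambda* = (-2.0371)


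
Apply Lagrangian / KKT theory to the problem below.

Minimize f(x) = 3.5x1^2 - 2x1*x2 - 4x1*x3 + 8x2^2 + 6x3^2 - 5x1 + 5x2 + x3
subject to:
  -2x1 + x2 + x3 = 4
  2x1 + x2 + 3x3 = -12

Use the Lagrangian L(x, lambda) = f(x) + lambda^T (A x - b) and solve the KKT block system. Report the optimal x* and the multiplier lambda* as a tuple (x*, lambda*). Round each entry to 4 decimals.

Form the Lagrangian:
  L(x, lambda) = (1/2) x^T Q x + c^T x + lambda^T (A x - b)
Stationarity (grad_x L = 0): Q x + c + A^T lambda = 0.
Primal feasibility: A x = b.

This gives the KKT block system:
  [ Q   A^T ] [ x     ]   [-c ]
  [ A    0  ] [ lambda ] = [ b ]

Solving the linear system:
  x*      = (-3.1543, -0.6174, -1.6913)
  lambda* = (-5.4855, 4.0547)
  f(x*)   = 40.7958

x* = (-3.1543, -0.6174, -1.6913), lambda* = (-5.4855, 4.0547)


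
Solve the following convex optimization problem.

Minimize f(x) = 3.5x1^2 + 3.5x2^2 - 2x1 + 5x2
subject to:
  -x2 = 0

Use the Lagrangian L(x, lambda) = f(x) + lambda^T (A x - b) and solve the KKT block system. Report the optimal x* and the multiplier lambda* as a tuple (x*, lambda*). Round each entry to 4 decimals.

Form the Lagrangian:
  L(x, lambda) = (1/2) x^T Q x + c^T x + lambda^T (A x - b)
Stationarity (grad_x L = 0): Q x + c + A^T lambda = 0.
Primal feasibility: A x = b.

This gives the KKT block system:
  [ Q   A^T ] [ x     ]   [-c ]
  [ A    0  ] [ lambda ] = [ b ]

Solving the linear system:
  x*      = (0.2857, 0)
  lambda* = (5)
  f(x*)   = -0.2857

x* = (0.2857, 0), lambda* = (5)


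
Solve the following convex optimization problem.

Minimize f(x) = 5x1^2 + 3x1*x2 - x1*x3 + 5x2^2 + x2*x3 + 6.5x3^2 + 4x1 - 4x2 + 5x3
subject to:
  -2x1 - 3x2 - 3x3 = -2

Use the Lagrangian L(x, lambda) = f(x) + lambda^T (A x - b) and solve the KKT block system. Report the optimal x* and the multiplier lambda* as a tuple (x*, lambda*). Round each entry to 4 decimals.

Form the Lagrangian:
  L(x, lambda) = (1/2) x^T Q x + c^T x + lambda^T (A x - b)
Stationarity (grad_x L = 0): Q x + c + A^T lambda = 0.
Primal feasibility: A x = b.

This gives the KKT block system:
  [ Q   A^T ] [ x     ]   [-c ]
  [ A    0  ] [ lambda ] = [ b ]

Solving the linear system:
  x*      = (-0.3839, 1.0289, -0.1063)
  lambda* = (1.677)
  f(x*)   = -1.4143

x* = (-0.3839, 1.0289, -0.1063), lambda* = (1.677)


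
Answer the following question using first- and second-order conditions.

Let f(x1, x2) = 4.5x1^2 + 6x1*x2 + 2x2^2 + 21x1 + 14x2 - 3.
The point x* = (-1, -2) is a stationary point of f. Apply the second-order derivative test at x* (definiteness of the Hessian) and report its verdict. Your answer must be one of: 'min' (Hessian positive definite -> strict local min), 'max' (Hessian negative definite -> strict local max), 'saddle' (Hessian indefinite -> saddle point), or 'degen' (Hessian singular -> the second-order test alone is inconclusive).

Compute the Hessian H = grad^2 f:
  H = [[9, 6], [6, 4]]
Verify stationarity: grad f(x*) = H x* + g = (0, 0).
Eigenvalues of H: 0, 13.
H has a zero eigenvalue (singular; positive semidefinite but not definite), so H is neither positive definite, negative definite, nor indefinite. The second-order test alone is inconclusive -> degen.
(Indeed, f is constant along the null direction of H through x*, so x* is not a strict local extremum.)

degen


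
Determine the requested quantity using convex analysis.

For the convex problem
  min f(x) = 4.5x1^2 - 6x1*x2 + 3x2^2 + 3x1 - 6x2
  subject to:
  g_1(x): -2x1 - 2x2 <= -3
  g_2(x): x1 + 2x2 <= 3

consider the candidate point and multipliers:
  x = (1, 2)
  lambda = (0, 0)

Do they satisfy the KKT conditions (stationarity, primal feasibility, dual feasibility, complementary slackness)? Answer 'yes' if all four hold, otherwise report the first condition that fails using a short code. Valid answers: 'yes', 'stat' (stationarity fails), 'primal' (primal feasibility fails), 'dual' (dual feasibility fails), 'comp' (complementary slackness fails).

Gradient of f: grad f(x) = Q x + c = (0, 0)
Constraint values g_i(x) = a_i^T x - b_i:
  g_1((1, 2)) = -3
  g_2((1, 2)) = 2
Stationarity residual: grad f(x) + sum_i lambda_i a_i = (0, 0)
  -> stationarity OK
Primal feasibility (all g_i <= 0): FAILS
Dual feasibility (all lambda_i >= 0): OK
Complementary slackness (lambda_i * g_i(x) = 0 for all i): OK

Verdict: the first failing condition is primal_feasibility -> primal.

primal


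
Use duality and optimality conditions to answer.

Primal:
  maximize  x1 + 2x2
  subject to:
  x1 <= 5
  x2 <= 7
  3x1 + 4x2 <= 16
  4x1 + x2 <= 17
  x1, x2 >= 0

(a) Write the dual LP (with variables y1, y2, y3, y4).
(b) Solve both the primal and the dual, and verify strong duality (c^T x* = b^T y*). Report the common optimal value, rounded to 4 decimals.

The standard primal-dual pair for 'max c^T x s.t. A x <= b, x >= 0' is:
  Dual:  min b^T y  s.t.  A^T y >= c,  y >= 0.

So the dual LP is:
  minimize  5y1 + 7y2 + 16y3 + 17y4
  subject to:
    y1 + 3y3 + 4y4 >= 1
    y2 + 4y3 + y4 >= 2
    y1, y2, y3, y4 >= 0

Solving the primal: x* = (0, 4).
  primal value c^T x* = 8.
Solving the dual: y* = (0, 0, 0.5, 0).
  dual value b^T y* = 8.
Strong duality: c^T x* = b^T y*. Confirmed.

8


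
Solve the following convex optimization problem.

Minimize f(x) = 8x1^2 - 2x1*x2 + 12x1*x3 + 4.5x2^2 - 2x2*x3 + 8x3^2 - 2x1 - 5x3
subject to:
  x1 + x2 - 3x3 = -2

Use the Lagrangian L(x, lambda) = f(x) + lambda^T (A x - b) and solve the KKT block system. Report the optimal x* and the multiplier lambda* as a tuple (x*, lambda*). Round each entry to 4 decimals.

Form the Lagrangian:
  L(x, lambda) = (1/2) x^T Q x + c^T x + lambda^T (A x - b)
Stationarity (grad_x L = 0): Q x + c + A^T lambda = 0.
Primal feasibility: A x = b.

This gives the KKT block system:
  [ Q   A^T ] [ x     ]   [-c ]
  [ A    0  ] [ lambda ] = [ b ]

Solving the linear system:
  x*      = (-0.3113, 0.0437, 0.5775)
  lambda* = (0.1388)
  f(x*)   = -0.9936

x* = (-0.3113, 0.0437, 0.5775), lambda* = (0.1388)


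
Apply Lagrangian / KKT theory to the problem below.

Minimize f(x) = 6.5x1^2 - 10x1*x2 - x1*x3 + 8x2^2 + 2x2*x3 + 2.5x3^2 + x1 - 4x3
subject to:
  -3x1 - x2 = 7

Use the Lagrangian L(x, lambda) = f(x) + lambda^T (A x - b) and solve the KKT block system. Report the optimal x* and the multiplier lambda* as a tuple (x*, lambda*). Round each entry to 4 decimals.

Form the Lagrangian:
  L(x, lambda) = (1/2) x^T Q x + c^T x + lambda^T (A x - b)
Stationarity (grad_x L = 0): Q x + c + A^T lambda = 0.
Primal feasibility: A x = b.

This gives the KKT block system:
  [ Q   A^T ] [ x     ]   [-c ]
  [ A    0  ] [ lambda ] = [ b ]

Solving the linear system:
  x*      = (-1.8427, -1.472, 1.0203)
  lambda* = (-3.0849)
  f(x*)   = 7.8354

x* = (-1.8427, -1.472, 1.0203), lambda* = (-3.0849)


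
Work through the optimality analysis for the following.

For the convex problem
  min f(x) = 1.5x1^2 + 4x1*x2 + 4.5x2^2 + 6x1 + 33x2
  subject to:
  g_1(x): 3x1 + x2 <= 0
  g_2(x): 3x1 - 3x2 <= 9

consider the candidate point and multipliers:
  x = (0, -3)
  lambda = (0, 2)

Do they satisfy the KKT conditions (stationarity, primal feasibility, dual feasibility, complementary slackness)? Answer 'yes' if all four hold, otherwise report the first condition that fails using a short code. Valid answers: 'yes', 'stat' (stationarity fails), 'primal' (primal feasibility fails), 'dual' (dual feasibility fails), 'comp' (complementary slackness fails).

Gradient of f: grad f(x) = Q x + c = (-6, 6)
Constraint values g_i(x) = a_i^T x - b_i:
  g_1((0, -3)) = -3
  g_2((0, -3)) = 0
Stationarity residual: grad f(x) + sum_i lambda_i a_i = (0, 0)
  -> stationarity OK
Primal feasibility (all g_i <= 0): OK
Dual feasibility (all lambda_i >= 0): OK
Complementary slackness (lambda_i * g_i(x) = 0 for all i): OK

Verdict: yes, KKT holds.

yes


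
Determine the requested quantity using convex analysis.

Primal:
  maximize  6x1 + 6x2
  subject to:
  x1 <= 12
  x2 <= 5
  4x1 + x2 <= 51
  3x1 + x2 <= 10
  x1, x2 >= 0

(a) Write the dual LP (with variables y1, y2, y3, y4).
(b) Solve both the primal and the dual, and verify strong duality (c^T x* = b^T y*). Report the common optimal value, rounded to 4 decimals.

The standard primal-dual pair for 'max c^T x s.t. A x <= b, x >= 0' is:
  Dual:  min b^T y  s.t.  A^T y >= c,  y >= 0.

So the dual LP is:
  minimize  12y1 + 5y2 + 51y3 + 10y4
  subject to:
    y1 + 4y3 + 3y4 >= 6
    y2 + y3 + y4 >= 6
    y1, y2, y3, y4 >= 0

Solving the primal: x* = (1.6667, 5).
  primal value c^T x* = 40.
Solving the dual: y* = (0, 4, 0, 2).
  dual value b^T y* = 40.
Strong duality: c^T x* = b^T y*. Confirmed.

40


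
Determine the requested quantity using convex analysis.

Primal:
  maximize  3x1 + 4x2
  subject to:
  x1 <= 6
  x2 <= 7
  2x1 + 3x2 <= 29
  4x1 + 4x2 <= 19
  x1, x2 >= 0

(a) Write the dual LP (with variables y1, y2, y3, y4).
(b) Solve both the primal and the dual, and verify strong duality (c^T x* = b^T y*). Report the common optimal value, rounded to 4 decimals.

The standard primal-dual pair for 'max c^T x s.t. A x <= b, x >= 0' is:
  Dual:  min b^T y  s.t.  A^T y >= c,  y >= 0.

So the dual LP is:
  minimize  6y1 + 7y2 + 29y3 + 19y4
  subject to:
    y1 + 2y3 + 4y4 >= 3
    y2 + 3y3 + 4y4 >= 4
    y1, y2, y3, y4 >= 0

Solving the primal: x* = (0, 4.75).
  primal value c^T x* = 19.
Solving the dual: y* = (0, 0, 0, 1).
  dual value b^T y* = 19.
Strong duality: c^T x* = b^T y*. Confirmed.

19


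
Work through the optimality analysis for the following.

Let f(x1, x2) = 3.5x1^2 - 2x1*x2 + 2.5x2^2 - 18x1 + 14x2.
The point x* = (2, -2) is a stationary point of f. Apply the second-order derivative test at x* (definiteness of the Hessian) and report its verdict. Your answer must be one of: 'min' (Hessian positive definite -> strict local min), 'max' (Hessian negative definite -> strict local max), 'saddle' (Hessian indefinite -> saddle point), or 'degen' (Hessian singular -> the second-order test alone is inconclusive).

Compute the Hessian H = grad^2 f:
  H = [[7, -2], [-2, 5]]
Verify stationarity: grad f(x*) = H x* + g = (0, 0).
Eigenvalues of H: 3.7639, 8.2361.
Both eigenvalues > 0, so H is positive definite -> x* is a strict local min.

min


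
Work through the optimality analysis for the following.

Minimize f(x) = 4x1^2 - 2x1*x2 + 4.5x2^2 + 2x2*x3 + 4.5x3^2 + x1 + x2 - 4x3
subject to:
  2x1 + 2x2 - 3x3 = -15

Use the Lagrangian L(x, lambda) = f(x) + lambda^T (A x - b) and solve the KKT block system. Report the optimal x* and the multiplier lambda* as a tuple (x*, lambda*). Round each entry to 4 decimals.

Form the Lagrangian:
  L(x, lambda) = (1/2) x^T Q x + c^T x + lambda^T (A x - b)
Stationarity (grad_x L = 0): Q x + c + A^T lambda = 0.
Primal feasibility: A x = b.

This gives the KKT block system:
  [ Q   A^T ] [ x     ]   [-c ]
  [ A    0  ] [ lambda ] = [ b ]

Solving the linear system:
  x*      = (-1.7871, -2.0666, 2.4309)
  lambda* = (4.5817)
  f(x*)   = 27.5738

x* = (-1.7871, -2.0666, 2.4309), lambda* = (4.5817)


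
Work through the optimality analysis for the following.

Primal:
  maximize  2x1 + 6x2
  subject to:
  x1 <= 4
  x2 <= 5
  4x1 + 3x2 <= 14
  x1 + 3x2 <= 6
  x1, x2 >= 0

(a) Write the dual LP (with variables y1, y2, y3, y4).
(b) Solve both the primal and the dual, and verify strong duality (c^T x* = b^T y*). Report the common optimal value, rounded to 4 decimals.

The standard primal-dual pair for 'max c^T x s.t. A x <= b, x >= 0' is:
  Dual:  min b^T y  s.t.  A^T y >= c,  y >= 0.

So the dual LP is:
  minimize  4y1 + 5y2 + 14y3 + 6y4
  subject to:
    y1 + 4y3 + y4 >= 2
    y2 + 3y3 + 3y4 >= 6
    y1, y2, y3, y4 >= 0

Solving the primal: x* = (2.6667, 1.1111).
  primal value c^T x* = 12.
Solving the dual: y* = (0, 0, 0, 2).
  dual value b^T y* = 12.
Strong duality: c^T x* = b^T y*. Confirmed.

12


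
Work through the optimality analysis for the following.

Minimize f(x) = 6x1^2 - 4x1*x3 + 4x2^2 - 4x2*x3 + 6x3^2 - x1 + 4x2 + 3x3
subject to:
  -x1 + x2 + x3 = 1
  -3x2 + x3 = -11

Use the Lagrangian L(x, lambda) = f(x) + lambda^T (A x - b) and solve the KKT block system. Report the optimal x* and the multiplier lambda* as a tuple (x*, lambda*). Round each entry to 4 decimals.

Form the Lagrangian:
  L(x, lambda) = (1/2) x^T Q x + c^T x + lambda^T (A x - b)
Stationarity (grad_x L = 0): Q x + c + A^T lambda = 0.
Primal feasibility: A x = b.

This gives the KKT block system:
  [ Q   A^T ] [ x     ]   [-c ]
  [ A    0  ] [ lambda ] = [ b ]

Solving the linear system:
  x*      = (0.7447, 3.1862, -1.4415)
  lambda* = (13.7021, 16.3191)
  f(x*)   = 86.742

x* = (0.7447, 3.1862, -1.4415), lambda* = (13.7021, 16.3191)


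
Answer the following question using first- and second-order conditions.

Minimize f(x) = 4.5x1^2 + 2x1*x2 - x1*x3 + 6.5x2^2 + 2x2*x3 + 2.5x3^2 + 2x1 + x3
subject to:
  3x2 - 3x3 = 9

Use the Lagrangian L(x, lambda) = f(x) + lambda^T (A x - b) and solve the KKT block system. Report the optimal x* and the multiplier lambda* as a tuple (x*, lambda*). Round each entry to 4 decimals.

Form the Lagrangian:
  L(x, lambda) = (1/2) x^T Q x + c^T x + lambda^T (A x - b)
Stationarity (grad_x L = 0): Q x + c + A^T lambda = 0.
Primal feasibility: A x = b.

This gives the KKT block system:
  [ Q   A^T ] [ x     ]   [-c ]
  [ A    0  ] [ lambda ] = [ b ]

Solving the linear system:
  x*      = (-0.6599, 0.9391, -2.0609)
  lambda* = (-2.2555)
  f(x*)   = 8.4594

x* = (-0.6599, 0.9391, -2.0609), lambda* = (-2.2555)


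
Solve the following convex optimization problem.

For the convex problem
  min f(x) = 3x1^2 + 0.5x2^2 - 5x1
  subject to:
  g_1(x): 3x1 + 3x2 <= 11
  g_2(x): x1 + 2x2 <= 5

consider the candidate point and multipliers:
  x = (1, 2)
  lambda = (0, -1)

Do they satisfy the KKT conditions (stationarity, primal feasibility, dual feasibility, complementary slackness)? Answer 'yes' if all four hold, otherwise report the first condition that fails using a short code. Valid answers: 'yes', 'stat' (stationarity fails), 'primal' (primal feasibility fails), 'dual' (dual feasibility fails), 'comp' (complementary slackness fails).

Gradient of f: grad f(x) = Q x + c = (1, 2)
Constraint values g_i(x) = a_i^T x - b_i:
  g_1((1, 2)) = -2
  g_2((1, 2)) = 0
Stationarity residual: grad f(x) + sum_i lambda_i a_i = (0, 0)
  -> stationarity OK
Primal feasibility (all g_i <= 0): OK
Dual feasibility (all lambda_i >= 0): FAILS
Complementary slackness (lambda_i * g_i(x) = 0 for all i): OK

Verdict: the first failing condition is dual_feasibility -> dual.

dual


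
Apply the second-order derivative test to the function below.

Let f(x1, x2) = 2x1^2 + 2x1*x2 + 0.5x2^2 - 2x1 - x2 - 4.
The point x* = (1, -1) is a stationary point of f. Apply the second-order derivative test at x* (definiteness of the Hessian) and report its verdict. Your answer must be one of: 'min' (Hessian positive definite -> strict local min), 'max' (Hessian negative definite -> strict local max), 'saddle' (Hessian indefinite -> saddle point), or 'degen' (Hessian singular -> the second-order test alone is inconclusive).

Compute the Hessian H = grad^2 f:
  H = [[4, 2], [2, 1]]
Verify stationarity: grad f(x*) = H x* + g = (0, 0).
Eigenvalues of H: 0, 5.
H has a zero eigenvalue (singular; positive semidefinite but not definite), so H is neither positive definite, negative definite, nor indefinite. The second-order test alone is inconclusive -> degen.
(Indeed, f is constant along the null direction of H through x*, so x* is not a strict local extremum.)

degen


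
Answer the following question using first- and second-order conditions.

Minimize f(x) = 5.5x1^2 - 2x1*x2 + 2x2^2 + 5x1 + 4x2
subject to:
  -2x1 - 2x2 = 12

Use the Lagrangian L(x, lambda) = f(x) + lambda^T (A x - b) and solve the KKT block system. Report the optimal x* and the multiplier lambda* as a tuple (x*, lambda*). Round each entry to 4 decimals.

Form the Lagrangian:
  L(x, lambda) = (1/2) x^T Q x + c^T x + lambda^T (A x - b)
Stationarity (grad_x L = 0): Q x + c + A^T lambda = 0.
Primal feasibility: A x = b.

This gives the KKT block system:
  [ Q   A^T ] [ x     ]   [-c ]
  [ A    0  ] [ lambda ] = [ b ]

Solving the linear system:
  x*      = (-1.9474, -4.0526)
  lambda* = (-4.1579)
  f(x*)   = 11.9737

x* = (-1.9474, -4.0526), lambda* = (-4.1579)
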